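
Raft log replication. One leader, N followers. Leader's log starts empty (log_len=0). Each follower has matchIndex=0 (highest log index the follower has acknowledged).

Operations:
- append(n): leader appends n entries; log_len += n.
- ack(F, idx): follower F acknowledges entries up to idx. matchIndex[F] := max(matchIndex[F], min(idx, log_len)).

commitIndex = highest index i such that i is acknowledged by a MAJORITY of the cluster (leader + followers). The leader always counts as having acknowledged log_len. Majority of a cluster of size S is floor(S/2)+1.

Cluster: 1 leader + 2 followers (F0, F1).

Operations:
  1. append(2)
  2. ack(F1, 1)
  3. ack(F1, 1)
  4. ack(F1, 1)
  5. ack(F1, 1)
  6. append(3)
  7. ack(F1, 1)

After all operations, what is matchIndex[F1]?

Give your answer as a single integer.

Answer: 1

Derivation:
Op 1: append 2 -> log_len=2
Op 2: F1 acks idx 1 -> match: F0=0 F1=1; commitIndex=1
Op 3: F1 acks idx 1 -> match: F0=0 F1=1; commitIndex=1
Op 4: F1 acks idx 1 -> match: F0=0 F1=1; commitIndex=1
Op 5: F1 acks idx 1 -> match: F0=0 F1=1; commitIndex=1
Op 6: append 3 -> log_len=5
Op 7: F1 acks idx 1 -> match: F0=0 F1=1; commitIndex=1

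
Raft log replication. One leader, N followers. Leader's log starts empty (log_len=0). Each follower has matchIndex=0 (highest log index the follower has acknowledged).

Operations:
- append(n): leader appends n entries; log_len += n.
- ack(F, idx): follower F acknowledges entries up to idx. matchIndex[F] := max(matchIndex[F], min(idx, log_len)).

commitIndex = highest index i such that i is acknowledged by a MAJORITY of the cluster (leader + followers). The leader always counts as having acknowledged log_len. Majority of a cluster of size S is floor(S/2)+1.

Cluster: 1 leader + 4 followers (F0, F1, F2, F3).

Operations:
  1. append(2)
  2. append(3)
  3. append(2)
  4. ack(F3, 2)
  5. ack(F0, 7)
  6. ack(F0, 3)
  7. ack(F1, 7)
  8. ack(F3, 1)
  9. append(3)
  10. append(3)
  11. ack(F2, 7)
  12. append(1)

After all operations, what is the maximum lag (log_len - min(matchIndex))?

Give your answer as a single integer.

Op 1: append 2 -> log_len=2
Op 2: append 3 -> log_len=5
Op 3: append 2 -> log_len=7
Op 4: F3 acks idx 2 -> match: F0=0 F1=0 F2=0 F3=2; commitIndex=0
Op 5: F0 acks idx 7 -> match: F0=7 F1=0 F2=0 F3=2; commitIndex=2
Op 6: F0 acks idx 3 -> match: F0=7 F1=0 F2=0 F3=2; commitIndex=2
Op 7: F1 acks idx 7 -> match: F0=7 F1=7 F2=0 F3=2; commitIndex=7
Op 8: F3 acks idx 1 -> match: F0=7 F1=7 F2=0 F3=2; commitIndex=7
Op 9: append 3 -> log_len=10
Op 10: append 3 -> log_len=13
Op 11: F2 acks idx 7 -> match: F0=7 F1=7 F2=7 F3=2; commitIndex=7
Op 12: append 1 -> log_len=14

Answer: 12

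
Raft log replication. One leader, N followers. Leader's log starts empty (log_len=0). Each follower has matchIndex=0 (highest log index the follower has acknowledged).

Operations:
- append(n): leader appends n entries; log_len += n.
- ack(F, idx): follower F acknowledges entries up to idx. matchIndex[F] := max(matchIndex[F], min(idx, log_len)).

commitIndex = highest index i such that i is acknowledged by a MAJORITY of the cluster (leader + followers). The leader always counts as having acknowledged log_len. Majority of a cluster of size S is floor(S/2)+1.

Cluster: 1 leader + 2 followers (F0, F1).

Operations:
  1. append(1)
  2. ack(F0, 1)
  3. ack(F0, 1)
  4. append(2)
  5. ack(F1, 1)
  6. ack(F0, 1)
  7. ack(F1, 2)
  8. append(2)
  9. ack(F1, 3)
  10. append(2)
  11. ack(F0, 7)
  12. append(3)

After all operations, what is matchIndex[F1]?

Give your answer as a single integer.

Op 1: append 1 -> log_len=1
Op 2: F0 acks idx 1 -> match: F0=1 F1=0; commitIndex=1
Op 3: F0 acks idx 1 -> match: F0=1 F1=0; commitIndex=1
Op 4: append 2 -> log_len=3
Op 5: F1 acks idx 1 -> match: F0=1 F1=1; commitIndex=1
Op 6: F0 acks idx 1 -> match: F0=1 F1=1; commitIndex=1
Op 7: F1 acks idx 2 -> match: F0=1 F1=2; commitIndex=2
Op 8: append 2 -> log_len=5
Op 9: F1 acks idx 3 -> match: F0=1 F1=3; commitIndex=3
Op 10: append 2 -> log_len=7
Op 11: F0 acks idx 7 -> match: F0=7 F1=3; commitIndex=7
Op 12: append 3 -> log_len=10

Answer: 3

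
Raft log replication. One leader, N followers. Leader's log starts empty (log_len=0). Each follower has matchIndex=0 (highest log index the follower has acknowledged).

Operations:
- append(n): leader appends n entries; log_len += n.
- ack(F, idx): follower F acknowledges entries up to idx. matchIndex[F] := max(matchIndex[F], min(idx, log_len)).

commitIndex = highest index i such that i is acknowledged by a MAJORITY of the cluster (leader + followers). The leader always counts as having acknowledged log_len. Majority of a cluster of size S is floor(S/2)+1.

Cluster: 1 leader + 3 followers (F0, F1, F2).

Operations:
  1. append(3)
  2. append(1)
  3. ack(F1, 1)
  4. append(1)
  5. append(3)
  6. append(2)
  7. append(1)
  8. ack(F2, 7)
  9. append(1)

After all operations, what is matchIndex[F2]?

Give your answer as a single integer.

Op 1: append 3 -> log_len=3
Op 2: append 1 -> log_len=4
Op 3: F1 acks idx 1 -> match: F0=0 F1=1 F2=0; commitIndex=0
Op 4: append 1 -> log_len=5
Op 5: append 3 -> log_len=8
Op 6: append 2 -> log_len=10
Op 7: append 1 -> log_len=11
Op 8: F2 acks idx 7 -> match: F0=0 F1=1 F2=7; commitIndex=1
Op 9: append 1 -> log_len=12

Answer: 7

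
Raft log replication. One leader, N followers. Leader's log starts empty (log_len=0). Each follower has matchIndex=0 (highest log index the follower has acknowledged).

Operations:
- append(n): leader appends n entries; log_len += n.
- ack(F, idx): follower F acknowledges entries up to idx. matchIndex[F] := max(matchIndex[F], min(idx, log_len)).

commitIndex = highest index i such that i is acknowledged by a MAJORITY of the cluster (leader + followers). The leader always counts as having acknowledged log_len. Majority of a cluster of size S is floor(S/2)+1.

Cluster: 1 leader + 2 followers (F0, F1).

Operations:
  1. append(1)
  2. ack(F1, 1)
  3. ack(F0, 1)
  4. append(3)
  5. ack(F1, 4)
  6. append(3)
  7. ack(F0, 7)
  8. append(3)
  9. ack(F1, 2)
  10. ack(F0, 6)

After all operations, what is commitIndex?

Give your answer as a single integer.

Answer: 7

Derivation:
Op 1: append 1 -> log_len=1
Op 2: F1 acks idx 1 -> match: F0=0 F1=1; commitIndex=1
Op 3: F0 acks idx 1 -> match: F0=1 F1=1; commitIndex=1
Op 4: append 3 -> log_len=4
Op 5: F1 acks idx 4 -> match: F0=1 F1=4; commitIndex=4
Op 6: append 3 -> log_len=7
Op 7: F0 acks idx 7 -> match: F0=7 F1=4; commitIndex=7
Op 8: append 3 -> log_len=10
Op 9: F1 acks idx 2 -> match: F0=7 F1=4; commitIndex=7
Op 10: F0 acks idx 6 -> match: F0=7 F1=4; commitIndex=7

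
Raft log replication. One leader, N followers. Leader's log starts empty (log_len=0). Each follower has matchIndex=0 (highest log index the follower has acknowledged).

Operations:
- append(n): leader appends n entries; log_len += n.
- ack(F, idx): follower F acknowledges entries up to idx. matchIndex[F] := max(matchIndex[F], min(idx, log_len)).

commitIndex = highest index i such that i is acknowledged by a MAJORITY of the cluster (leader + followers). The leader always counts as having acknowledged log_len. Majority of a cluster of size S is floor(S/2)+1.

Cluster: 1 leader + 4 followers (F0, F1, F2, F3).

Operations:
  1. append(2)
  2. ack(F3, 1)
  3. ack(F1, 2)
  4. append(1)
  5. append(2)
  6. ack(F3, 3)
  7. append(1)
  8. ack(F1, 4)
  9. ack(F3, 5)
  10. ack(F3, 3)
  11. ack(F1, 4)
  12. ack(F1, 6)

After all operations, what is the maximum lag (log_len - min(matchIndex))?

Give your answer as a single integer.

Answer: 6

Derivation:
Op 1: append 2 -> log_len=2
Op 2: F3 acks idx 1 -> match: F0=0 F1=0 F2=0 F3=1; commitIndex=0
Op 3: F1 acks idx 2 -> match: F0=0 F1=2 F2=0 F3=1; commitIndex=1
Op 4: append 1 -> log_len=3
Op 5: append 2 -> log_len=5
Op 6: F3 acks idx 3 -> match: F0=0 F1=2 F2=0 F3=3; commitIndex=2
Op 7: append 1 -> log_len=6
Op 8: F1 acks idx 4 -> match: F0=0 F1=4 F2=0 F3=3; commitIndex=3
Op 9: F3 acks idx 5 -> match: F0=0 F1=4 F2=0 F3=5; commitIndex=4
Op 10: F3 acks idx 3 -> match: F0=0 F1=4 F2=0 F3=5; commitIndex=4
Op 11: F1 acks idx 4 -> match: F0=0 F1=4 F2=0 F3=5; commitIndex=4
Op 12: F1 acks idx 6 -> match: F0=0 F1=6 F2=0 F3=5; commitIndex=5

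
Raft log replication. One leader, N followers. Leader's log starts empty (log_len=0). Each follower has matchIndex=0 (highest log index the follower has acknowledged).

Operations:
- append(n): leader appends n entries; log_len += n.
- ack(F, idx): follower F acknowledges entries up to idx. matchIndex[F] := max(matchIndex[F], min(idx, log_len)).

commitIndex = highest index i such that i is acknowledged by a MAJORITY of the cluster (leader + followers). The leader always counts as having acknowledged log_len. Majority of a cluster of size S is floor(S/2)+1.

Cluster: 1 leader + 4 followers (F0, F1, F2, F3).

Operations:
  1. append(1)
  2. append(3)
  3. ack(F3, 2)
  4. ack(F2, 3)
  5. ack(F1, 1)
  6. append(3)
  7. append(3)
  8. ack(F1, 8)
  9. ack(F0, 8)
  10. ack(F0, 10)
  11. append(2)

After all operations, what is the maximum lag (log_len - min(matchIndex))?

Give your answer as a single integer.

Op 1: append 1 -> log_len=1
Op 2: append 3 -> log_len=4
Op 3: F3 acks idx 2 -> match: F0=0 F1=0 F2=0 F3=2; commitIndex=0
Op 4: F2 acks idx 3 -> match: F0=0 F1=0 F2=3 F3=2; commitIndex=2
Op 5: F1 acks idx 1 -> match: F0=0 F1=1 F2=3 F3=2; commitIndex=2
Op 6: append 3 -> log_len=7
Op 7: append 3 -> log_len=10
Op 8: F1 acks idx 8 -> match: F0=0 F1=8 F2=3 F3=2; commitIndex=3
Op 9: F0 acks idx 8 -> match: F0=8 F1=8 F2=3 F3=2; commitIndex=8
Op 10: F0 acks idx 10 -> match: F0=10 F1=8 F2=3 F3=2; commitIndex=8
Op 11: append 2 -> log_len=12

Answer: 10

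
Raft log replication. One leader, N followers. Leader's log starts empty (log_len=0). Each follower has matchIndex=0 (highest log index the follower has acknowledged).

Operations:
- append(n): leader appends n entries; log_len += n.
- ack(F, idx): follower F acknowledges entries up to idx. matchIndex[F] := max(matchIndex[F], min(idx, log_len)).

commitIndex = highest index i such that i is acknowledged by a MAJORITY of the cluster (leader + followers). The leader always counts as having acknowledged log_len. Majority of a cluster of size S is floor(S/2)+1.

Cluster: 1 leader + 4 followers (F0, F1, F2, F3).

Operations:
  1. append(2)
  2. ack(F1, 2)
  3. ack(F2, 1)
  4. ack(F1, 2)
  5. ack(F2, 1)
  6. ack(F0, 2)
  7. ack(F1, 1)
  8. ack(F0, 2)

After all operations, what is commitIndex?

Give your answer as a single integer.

Op 1: append 2 -> log_len=2
Op 2: F1 acks idx 2 -> match: F0=0 F1=2 F2=0 F3=0; commitIndex=0
Op 3: F2 acks idx 1 -> match: F0=0 F1=2 F2=1 F3=0; commitIndex=1
Op 4: F1 acks idx 2 -> match: F0=0 F1=2 F2=1 F3=0; commitIndex=1
Op 5: F2 acks idx 1 -> match: F0=0 F1=2 F2=1 F3=0; commitIndex=1
Op 6: F0 acks idx 2 -> match: F0=2 F1=2 F2=1 F3=0; commitIndex=2
Op 7: F1 acks idx 1 -> match: F0=2 F1=2 F2=1 F3=0; commitIndex=2
Op 8: F0 acks idx 2 -> match: F0=2 F1=2 F2=1 F3=0; commitIndex=2

Answer: 2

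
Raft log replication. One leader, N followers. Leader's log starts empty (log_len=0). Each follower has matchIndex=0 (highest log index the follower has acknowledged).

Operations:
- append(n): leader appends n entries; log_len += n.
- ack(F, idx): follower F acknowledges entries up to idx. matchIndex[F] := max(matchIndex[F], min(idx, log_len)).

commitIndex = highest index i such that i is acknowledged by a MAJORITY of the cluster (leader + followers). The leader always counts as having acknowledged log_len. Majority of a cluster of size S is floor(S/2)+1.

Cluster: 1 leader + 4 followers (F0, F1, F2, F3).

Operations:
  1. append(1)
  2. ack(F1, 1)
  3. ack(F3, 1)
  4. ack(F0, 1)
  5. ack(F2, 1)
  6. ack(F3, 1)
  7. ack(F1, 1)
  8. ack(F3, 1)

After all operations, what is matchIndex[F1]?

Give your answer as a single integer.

Answer: 1

Derivation:
Op 1: append 1 -> log_len=1
Op 2: F1 acks idx 1 -> match: F0=0 F1=1 F2=0 F3=0; commitIndex=0
Op 3: F3 acks idx 1 -> match: F0=0 F1=1 F2=0 F3=1; commitIndex=1
Op 4: F0 acks idx 1 -> match: F0=1 F1=1 F2=0 F3=1; commitIndex=1
Op 5: F2 acks idx 1 -> match: F0=1 F1=1 F2=1 F3=1; commitIndex=1
Op 6: F3 acks idx 1 -> match: F0=1 F1=1 F2=1 F3=1; commitIndex=1
Op 7: F1 acks idx 1 -> match: F0=1 F1=1 F2=1 F3=1; commitIndex=1
Op 8: F3 acks idx 1 -> match: F0=1 F1=1 F2=1 F3=1; commitIndex=1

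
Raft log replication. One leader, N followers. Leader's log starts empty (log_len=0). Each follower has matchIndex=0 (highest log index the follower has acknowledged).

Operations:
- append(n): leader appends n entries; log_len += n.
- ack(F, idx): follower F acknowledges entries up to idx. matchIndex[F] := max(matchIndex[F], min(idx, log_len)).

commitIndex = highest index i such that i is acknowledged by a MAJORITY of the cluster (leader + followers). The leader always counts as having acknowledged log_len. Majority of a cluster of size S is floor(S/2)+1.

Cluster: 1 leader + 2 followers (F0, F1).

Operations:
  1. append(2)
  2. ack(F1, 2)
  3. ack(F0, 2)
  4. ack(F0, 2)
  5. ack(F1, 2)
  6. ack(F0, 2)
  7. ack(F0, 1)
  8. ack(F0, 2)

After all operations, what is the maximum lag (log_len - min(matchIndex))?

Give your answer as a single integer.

Op 1: append 2 -> log_len=2
Op 2: F1 acks idx 2 -> match: F0=0 F1=2; commitIndex=2
Op 3: F0 acks idx 2 -> match: F0=2 F1=2; commitIndex=2
Op 4: F0 acks idx 2 -> match: F0=2 F1=2; commitIndex=2
Op 5: F1 acks idx 2 -> match: F0=2 F1=2; commitIndex=2
Op 6: F0 acks idx 2 -> match: F0=2 F1=2; commitIndex=2
Op 7: F0 acks idx 1 -> match: F0=2 F1=2; commitIndex=2
Op 8: F0 acks idx 2 -> match: F0=2 F1=2; commitIndex=2

Answer: 0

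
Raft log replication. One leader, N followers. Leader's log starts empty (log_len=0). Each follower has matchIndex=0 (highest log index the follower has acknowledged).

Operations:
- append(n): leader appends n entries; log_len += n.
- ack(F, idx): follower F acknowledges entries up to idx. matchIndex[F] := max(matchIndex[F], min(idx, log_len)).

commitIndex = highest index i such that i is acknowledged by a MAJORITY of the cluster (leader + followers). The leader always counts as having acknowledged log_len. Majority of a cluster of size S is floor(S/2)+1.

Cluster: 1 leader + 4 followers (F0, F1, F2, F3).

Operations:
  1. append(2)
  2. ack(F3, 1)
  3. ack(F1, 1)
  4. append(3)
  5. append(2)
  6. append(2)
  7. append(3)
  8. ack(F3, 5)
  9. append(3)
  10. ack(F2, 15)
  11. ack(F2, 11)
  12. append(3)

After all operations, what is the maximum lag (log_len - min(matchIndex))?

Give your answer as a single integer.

Answer: 18

Derivation:
Op 1: append 2 -> log_len=2
Op 2: F3 acks idx 1 -> match: F0=0 F1=0 F2=0 F3=1; commitIndex=0
Op 3: F1 acks idx 1 -> match: F0=0 F1=1 F2=0 F3=1; commitIndex=1
Op 4: append 3 -> log_len=5
Op 5: append 2 -> log_len=7
Op 6: append 2 -> log_len=9
Op 7: append 3 -> log_len=12
Op 8: F3 acks idx 5 -> match: F0=0 F1=1 F2=0 F3=5; commitIndex=1
Op 9: append 3 -> log_len=15
Op 10: F2 acks idx 15 -> match: F0=0 F1=1 F2=15 F3=5; commitIndex=5
Op 11: F2 acks idx 11 -> match: F0=0 F1=1 F2=15 F3=5; commitIndex=5
Op 12: append 3 -> log_len=18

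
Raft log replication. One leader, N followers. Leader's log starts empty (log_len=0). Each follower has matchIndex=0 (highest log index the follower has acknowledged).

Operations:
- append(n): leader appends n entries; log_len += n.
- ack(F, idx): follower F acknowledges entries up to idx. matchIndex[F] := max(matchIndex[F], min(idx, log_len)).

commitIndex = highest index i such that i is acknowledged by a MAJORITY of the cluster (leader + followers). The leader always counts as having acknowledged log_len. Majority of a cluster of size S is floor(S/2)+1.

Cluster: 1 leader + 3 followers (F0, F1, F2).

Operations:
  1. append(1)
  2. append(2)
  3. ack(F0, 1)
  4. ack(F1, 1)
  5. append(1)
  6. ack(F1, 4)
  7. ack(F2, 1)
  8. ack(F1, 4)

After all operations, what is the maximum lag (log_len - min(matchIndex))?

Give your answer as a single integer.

Answer: 3

Derivation:
Op 1: append 1 -> log_len=1
Op 2: append 2 -> log_len=3
Op 3: F0 acks idx 1 -> match: F0=1 F1=0 F2=0; commitIndex=0
Op 4: F1 acks idx 1 -> match: F0=1 F1=1 F2=0; commitIndex=1
Op 5: append 1 -> log_len=4
Op 6: F1 acks idx 4 -> match: F0=1 F1=4 F2=0; commitIndex=1
Op 7: F2 acks idx 1 -> match: F0=1 F1=4 F2=1; commitIndex=1
Op 8: F1 acks idx 4 -> match: F0=1 F1=4 F2=1; commitIndex=1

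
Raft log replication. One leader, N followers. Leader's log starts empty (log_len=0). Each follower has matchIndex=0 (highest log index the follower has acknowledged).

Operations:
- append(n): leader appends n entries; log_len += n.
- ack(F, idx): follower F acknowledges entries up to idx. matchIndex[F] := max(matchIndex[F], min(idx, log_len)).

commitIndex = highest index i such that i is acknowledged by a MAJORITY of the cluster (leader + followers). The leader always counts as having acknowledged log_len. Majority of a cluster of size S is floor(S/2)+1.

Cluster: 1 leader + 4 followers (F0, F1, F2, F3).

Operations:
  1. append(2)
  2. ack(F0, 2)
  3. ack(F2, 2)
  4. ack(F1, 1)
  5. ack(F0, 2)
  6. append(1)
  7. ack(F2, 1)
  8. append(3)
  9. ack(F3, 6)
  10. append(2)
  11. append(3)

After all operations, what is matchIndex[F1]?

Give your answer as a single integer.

Op 1: append 2 -> log_len=2
Op 2: F0 acks idx 2 -> match: F0=2 F1=0 F2=0 F3=0; commitIndex=0
Op 3: F2 acks idx 2 -> match: F0=2 F1=0 F2=2 F3=0; commitIndex=2
Op 4: F1 acks idx 1 -> match: F0=2 F1=1 F2=2 F3=0; commitIndex=2
Op 5: F0 acks idx 2 -> match: F0=2 F1=1 F2=2 F3=0; commitIndex=2
Op 6: append 1 -> log_len=3
Op 7: F2 acks idx 1 -> match: F0=2 F1=1 F2=2 F3=0; commitIndex=2
Op 8: append 3 -> log_len=6
Op 9: F3 acks idx 6 -> match: F0=2 F1=1 F2=2 F3=6; commitIndex=2
Op 10: append 2 -> log_len=8
Op 11: append 3 -> log_len=11

Answer: 1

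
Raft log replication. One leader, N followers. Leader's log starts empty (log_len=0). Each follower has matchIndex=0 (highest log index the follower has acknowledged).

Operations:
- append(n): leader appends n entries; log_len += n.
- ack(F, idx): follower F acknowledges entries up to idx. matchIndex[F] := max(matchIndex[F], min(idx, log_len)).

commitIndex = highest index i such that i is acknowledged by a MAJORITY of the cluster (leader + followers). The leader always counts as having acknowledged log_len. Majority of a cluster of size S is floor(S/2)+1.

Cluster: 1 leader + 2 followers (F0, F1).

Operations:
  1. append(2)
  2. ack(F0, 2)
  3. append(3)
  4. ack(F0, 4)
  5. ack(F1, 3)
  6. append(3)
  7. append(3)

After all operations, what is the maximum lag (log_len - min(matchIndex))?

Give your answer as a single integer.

Op 1: append 2 -> log_len=2
Op 2: F0 acks idx 2 -> match: F0=2 F1=0; commitIndex=2
Op 3: append 3 -> log_len=5
Op 4: F0 acks idx 4 -> match: F0=4 F1=0; commitIndex=4
Op 5: F1 acks idx 3 -> match: F0=4 F1=3; commitIndex=4
Op 6: append 3 -> log_len=8
Op 7: append 3 -> log_len=11

Answer: 8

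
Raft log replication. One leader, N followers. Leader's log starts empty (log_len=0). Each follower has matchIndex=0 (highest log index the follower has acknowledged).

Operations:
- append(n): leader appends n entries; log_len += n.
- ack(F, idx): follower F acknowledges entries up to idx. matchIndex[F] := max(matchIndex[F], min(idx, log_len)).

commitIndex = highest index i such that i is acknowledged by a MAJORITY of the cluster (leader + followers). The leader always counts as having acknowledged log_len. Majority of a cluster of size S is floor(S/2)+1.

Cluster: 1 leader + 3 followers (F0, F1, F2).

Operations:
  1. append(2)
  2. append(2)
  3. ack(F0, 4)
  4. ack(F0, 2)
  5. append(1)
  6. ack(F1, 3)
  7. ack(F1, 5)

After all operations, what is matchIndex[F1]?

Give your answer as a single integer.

Answer: 5

Derivation:
Op 1: append 2 -> log_len=2
Op 2: append 2 -> log_len=4
Op 3: F0 acks idx 4 -> match: F0=4 F1=0 F2=0; commitIndex=0
Op 4: F0 acks idx 2 -> match: F0=4 F1=0 F2=0; commitIndex=0
Op 5: append 1 -> log_len=5
Op 6: F1 acks idx 3 -> match: F0=4 F1=3 F2=0; commitIndex=3
Op 7: F1 acks idx 5 -> match: F0=4 F1=5 F2=0; commitIndex=4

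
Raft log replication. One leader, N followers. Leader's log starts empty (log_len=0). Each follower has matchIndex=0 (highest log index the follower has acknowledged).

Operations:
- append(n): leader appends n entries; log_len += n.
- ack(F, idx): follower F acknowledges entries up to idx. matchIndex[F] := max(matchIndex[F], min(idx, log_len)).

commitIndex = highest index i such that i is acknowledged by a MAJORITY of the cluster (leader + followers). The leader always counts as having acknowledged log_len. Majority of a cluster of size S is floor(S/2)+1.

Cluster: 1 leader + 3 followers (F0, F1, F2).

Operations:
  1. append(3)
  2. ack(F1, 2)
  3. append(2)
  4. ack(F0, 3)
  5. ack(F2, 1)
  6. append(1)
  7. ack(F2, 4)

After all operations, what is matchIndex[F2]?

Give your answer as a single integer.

Op 1: append 3 -> log_len=3
Op 2: F1 acks idx 2 -> match: F0=0 F1=2 F2=0; commitIndex=0
Op 3: append 2 -> log_len=5
Op 4: F0 acks idx 3 -> match: F0=3 F1=2 F2=0; commitIndex=2
Op 5: F2 acks idx 1 -> match: F0=3 F1=2 F2=1; commitIndex=2
Op 6: append 1 -> log_len=6
Op 7: F2 acks idx 4 -> match: F0=3 F1=2 F2=4; commitIndex=3

Answer: 4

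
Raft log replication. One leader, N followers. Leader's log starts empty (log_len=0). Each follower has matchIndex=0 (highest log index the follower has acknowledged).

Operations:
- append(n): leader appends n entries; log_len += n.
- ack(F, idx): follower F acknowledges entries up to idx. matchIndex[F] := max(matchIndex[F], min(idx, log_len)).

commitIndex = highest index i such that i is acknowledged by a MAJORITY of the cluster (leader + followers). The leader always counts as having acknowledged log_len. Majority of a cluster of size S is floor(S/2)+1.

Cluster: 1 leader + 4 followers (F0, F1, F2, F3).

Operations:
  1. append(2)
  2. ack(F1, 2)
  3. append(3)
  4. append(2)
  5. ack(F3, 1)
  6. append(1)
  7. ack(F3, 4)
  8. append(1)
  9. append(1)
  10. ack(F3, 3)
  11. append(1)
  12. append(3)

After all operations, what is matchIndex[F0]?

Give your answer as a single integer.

Answer: 0

Derivation:
Op 1: append 2 -> log_len=2
Op 2: F1 acks idx 2 -> match: F0=0 F1=2 F2=0 F3=0; commitIndex=0
Op 3: append 3 -> log_len=5
Op 4: append 2 -> log_len=7
Op 5: F3 acks idx 1 -> match: F0=0 F1=2 F2=0 F3=1; commitIndex=1
Op 6: append 1 -> log_len=8
Op 7: F3 acks idx 4 -> match: F0=0 F1=2 F2=0 F3=4; commitIndex=2
Op 8: append 1 -> log_len=9
Op 9: append 1 -> log_len=10
Op 10: F3 acks idx 3 -> match: F0=0 F1=2 F2=0 F3=4; commitIndex=2
Op 11: append 1 -> log_len=11
Op 12: append 3 -> log_len=14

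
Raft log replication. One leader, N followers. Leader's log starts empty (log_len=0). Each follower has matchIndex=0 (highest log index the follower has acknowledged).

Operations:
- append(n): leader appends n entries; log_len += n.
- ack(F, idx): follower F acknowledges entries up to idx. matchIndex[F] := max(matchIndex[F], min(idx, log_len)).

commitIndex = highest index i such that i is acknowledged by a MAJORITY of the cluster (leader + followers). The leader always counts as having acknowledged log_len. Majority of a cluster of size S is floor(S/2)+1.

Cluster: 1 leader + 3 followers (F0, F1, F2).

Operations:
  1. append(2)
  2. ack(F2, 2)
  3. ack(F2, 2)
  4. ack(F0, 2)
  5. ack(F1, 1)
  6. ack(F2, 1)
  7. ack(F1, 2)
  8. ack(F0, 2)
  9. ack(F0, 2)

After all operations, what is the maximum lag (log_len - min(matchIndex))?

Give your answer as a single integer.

Op 1: append 2 -> log_len=2
Op 2: F2 acks idx 2 -> match: F0=0 F1=0 F2=2; commitIndex=0
Op 3: F2 acks idx 2 -> match: F0=0 F1=0 F2=2; commitIndex=0
Op 4: F0 acks idx 2 -> match: F0=2 F1=0 F2=2; commitIndex=2
Op 5: F1 acks idx 1 -> match: F0=2 F1=1 F2=2; commitIndex=2
Op 6: F2 acks idx 1 -> match: F0=2 F1=1 F2=2; commitIndex=2
Op 7: F1 acks idx 2 -> match: F0=2 F1=2 F2=2; commitIndex=2
Op 8: F0 acks idx 2 -> match: F0=2 F1=2 F2=2; commitIndex=2
Op 9: F0 acks idx 2 -> match: F0=2 F1=2 F2=2; commitIndex=2

Answer: 0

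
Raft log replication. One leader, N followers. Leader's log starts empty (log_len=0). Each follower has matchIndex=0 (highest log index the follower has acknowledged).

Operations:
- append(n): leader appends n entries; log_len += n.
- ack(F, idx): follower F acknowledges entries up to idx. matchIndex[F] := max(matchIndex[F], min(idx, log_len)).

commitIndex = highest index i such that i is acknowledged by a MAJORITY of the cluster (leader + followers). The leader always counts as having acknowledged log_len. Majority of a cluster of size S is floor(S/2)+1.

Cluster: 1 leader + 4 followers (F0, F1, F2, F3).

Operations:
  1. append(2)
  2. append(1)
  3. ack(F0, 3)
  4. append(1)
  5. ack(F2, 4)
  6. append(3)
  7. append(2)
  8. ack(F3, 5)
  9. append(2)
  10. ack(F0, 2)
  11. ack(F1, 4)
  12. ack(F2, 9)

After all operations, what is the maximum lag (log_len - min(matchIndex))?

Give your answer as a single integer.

Answer: 8

Derivation:
Op 1: append 2 -> log_len=2
Op 2: append 1 -> log_len=3
Op 3: F0 acks idx 3 -> match: F0=3 F1=0 F2=0 F3=0; commitIndex=0
Op 4: append 1 -> log_len=4
Op 5: F2 acks idx 4 -> match: F0=3 F1=0 F2=4 F3=0; commitIndex=3
Op 6: append 3 -> log_len=7
Op 7: append 2 -> log_len=9
Op 8: F3 acks idx 5 -> match: F0=3 F1=0 F2=4 F3=5; commitIndex=4
Op 9: append 2 -> log_len=11
Op 10: F0 acks idx 2 -> match: F0=3 F1=0 F2=4 F3=5; commitIndex=4
Op 11: F1 acks idx 4 -> match: F0=3 F1=4 F2=4 F3=5; commitIndex=4
Op 12: F2 acks idx 9 -> match: F0=3 F1=4 F2=9 F3=5; commitIndex=5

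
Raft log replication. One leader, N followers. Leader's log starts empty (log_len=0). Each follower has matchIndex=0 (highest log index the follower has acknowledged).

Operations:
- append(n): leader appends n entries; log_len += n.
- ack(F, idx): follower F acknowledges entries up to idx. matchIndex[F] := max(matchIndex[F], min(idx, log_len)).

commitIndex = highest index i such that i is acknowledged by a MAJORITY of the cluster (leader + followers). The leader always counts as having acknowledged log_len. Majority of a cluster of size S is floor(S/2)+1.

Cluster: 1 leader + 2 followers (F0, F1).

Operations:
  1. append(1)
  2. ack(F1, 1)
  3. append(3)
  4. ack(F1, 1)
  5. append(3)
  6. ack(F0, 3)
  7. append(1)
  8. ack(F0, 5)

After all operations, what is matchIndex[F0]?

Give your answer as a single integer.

Op 1: append 1 -> log_len=1
Op 2: F1 acks idx 1 -> match: F0=0 F1=1; commitIndex=1
Op 3: append 3 -> log_len=4
Op 4: F1 acks idx 1 -> match: F0=0 F1=1; commitIndex=1
Op 5: append 3 -> log_len=7
Op 6: F0 acks idx 3 -> match: F0=3 F1=1; commitIndex=3
Op 7: append 1 -> log_len=8
Op 8: F0 acks idx 5 -> match: F0=5 F1=1; commitIndex=5

Answer: 5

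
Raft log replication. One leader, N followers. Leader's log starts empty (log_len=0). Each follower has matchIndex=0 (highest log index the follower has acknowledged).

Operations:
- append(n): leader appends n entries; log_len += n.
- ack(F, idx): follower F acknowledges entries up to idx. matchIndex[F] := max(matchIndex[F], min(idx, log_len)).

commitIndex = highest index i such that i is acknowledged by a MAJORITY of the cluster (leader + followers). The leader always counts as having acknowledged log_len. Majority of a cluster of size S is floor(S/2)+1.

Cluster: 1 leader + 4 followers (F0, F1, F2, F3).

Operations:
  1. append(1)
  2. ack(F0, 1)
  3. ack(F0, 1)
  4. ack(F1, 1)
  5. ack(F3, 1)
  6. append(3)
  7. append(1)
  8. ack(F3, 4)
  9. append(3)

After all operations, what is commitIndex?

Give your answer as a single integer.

Op 1: append 1 -> log_len=1
Op 2: F0 acks idx 1 -> match: F0=1 F1=0 F2=0 F3=0; commitIndex=0
Op 3: F0 acks idx 1 -> match: F0=1 F1=0 F2=0 F3=0; commitIndex=0
Op 4: F1 acks idx 1 -> match: F0=1 F1=1 F2=0 F3=0; commitIndex=1
Op 5: F3 acks idx 1 -> match: F0=1 F1=1 F2=0 F3=1; commitIndex=1
Op 6: append 3 -> log_len=4
Op 7: append 1 -> log_len=5
Op 8: F3 acks idx 4 -> match: F0=1 F1=1 F2=0 F3=4; commitIndex=1
Op 9: append 3 -> log_len=8

Answer: 1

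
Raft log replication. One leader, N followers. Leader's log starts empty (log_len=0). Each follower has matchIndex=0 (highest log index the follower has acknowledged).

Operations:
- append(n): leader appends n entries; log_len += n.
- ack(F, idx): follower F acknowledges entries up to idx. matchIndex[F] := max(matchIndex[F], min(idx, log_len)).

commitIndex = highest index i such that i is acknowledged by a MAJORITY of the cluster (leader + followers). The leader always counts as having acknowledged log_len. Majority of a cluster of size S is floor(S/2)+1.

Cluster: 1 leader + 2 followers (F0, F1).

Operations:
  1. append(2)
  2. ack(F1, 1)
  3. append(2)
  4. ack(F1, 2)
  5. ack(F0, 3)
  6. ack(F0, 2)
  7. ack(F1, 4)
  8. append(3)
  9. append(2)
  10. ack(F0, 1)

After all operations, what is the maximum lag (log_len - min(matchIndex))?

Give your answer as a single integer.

Op 1: append 2 -> log_len=2
Op 2: F1 acks idx 1 -> match: F0=0 F1=1; commitIndex=1
Op 3: append 2 -> log_len=4
Op 4: F1 acks idx 2 -> match: F0=0 F1=2; commitIndex=2
Op 5: F0 acks idx 3 -> match: F0=3 F1=2; commitIndex=3
Op 6: F0 acks idx 2 -> match: F0=3 F1=2; commitIndex=3
Op 7: F1 acks idx 4 -> match: F0=3 F1=4; commitIndex=4
Op 8: append 3 -> log_len=7
Op 9: append 2 -> log_len=9
Op 10: F0 acks idx 1 -> match: F0=3 F1=4; commitIndex=4

Answer: 6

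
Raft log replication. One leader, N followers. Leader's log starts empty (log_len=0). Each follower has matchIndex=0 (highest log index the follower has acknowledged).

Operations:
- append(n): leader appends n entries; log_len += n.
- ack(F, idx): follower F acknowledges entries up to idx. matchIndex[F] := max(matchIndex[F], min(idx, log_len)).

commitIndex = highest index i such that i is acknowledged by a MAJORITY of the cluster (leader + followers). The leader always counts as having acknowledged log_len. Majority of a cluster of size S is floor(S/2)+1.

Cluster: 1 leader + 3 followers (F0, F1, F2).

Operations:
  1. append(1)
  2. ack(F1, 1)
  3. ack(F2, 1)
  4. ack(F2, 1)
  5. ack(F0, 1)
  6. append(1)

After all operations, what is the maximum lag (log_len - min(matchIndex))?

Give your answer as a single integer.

Op 1: append 1 -> log_len=1
Op 2: F1 acks idx 1 -> match: F0=0 F1=1 F2=0; commitIndex=0
Op 3: F2 acks idx 1 -> match: F0=0 F1=1 F2=1; commitIndex=1
Op 4: F2 acks idx 1 -> match: F0=0 F1=1 F2=1; commitIndex=1
Op 5: F0 acks idx 1 -> match: F0=1 F1=1 F2=1; commitIndex=1
Op 6: append 1 -> log_len=2

Answer: 1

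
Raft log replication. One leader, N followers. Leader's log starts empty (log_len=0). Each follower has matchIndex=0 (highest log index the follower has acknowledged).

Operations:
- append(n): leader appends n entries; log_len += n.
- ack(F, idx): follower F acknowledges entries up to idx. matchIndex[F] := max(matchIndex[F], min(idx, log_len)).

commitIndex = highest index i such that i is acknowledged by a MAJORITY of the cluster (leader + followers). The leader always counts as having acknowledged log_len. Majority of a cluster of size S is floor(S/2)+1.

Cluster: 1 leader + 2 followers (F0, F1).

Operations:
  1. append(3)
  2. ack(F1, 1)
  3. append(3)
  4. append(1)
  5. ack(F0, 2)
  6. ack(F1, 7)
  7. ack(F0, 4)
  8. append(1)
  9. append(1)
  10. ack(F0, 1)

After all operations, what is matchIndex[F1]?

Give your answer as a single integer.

Op 1: append 3 -> log_len=3
Op 2: F1 acks idx 1 -> match: F0=0 F1=1; commitIndex=1
Op 3: append 3 -> log_len=6
Op 4: append 1 -> log_len=7
Op 5: F0 acks idx 2 -> match: F0=2 F1=1; commitIndex=2
Op 6: F1 acks idx 7 -> match: F0=2 F1=7; commitIndex=7
Op 7: F0 acks idx 4 -> match: F0=4 F1=7; commitIndex=7
Op 8: append 1 -> log_len=8
Op 9: append 1 -> log_len=9
Op 10: F0 acks idx 1 -> match: F0=4 F1=7; commitIndex=7

Answer: 7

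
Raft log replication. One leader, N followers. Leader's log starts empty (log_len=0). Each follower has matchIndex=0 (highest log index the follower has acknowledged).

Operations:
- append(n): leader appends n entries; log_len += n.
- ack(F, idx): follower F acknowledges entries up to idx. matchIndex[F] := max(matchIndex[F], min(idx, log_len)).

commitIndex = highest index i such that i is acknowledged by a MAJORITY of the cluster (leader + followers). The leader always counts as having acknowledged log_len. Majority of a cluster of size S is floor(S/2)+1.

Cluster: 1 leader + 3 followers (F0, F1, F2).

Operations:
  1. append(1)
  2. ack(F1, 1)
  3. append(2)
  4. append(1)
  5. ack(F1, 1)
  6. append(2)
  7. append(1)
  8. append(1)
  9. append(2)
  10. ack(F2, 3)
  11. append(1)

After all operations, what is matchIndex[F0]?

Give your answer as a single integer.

Op 1: append 1 -> log_len=1
Op 2: F1 acks idx 1 -> match: F0=0 F1=1 F2=0; commitIndex=0
Op 3: append 2 -> log_len=3
Op 4: append 1 -> log_len=4
Op 5: F1 acks idx 1 -> match: F0=0 F1=1 F2=0; commitIndex=0
Op 6: append 2 -> log_len=6
Op 7: append 1 -> log_len=7
Op 8: append 1 -> log_len=8
Op 9: append 2 -> log_len=10
Op 10: F2 acks idx 3 -> match: F0=0 F1=1 F2=3; commitIndex=1
Op 11: append 1 -> log_len=11

Answer: 0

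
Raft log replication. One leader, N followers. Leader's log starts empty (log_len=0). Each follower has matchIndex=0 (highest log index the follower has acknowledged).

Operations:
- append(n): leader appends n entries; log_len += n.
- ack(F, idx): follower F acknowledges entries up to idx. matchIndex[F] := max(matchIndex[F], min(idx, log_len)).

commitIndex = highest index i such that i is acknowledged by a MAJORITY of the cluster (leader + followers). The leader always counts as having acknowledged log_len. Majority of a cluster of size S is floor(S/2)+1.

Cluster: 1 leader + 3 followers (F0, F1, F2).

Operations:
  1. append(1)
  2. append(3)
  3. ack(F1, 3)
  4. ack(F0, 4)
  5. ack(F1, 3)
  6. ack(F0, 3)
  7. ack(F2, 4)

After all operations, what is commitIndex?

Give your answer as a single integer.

Op 1: append 1 -> log_len=1
Op 2: append 3 -> log_len=4
Op 3: F1 acks idx 3 -> match: F0=0 F1=3 F2=0; commitIndex=0
Op 4: F0 acks idx 4 -> match: F0=4 F1=3 F2=0; commitIndex=3
Op 5: F1 acks idx 3 -> match: F0=4 F1=3 F2=0; commitIndex=3
Op 6: F0 acks idx 3 -> match: F0=4 F1=3 F2=0; commitIndex=3
Op 7: F2 acks idx 4 -> match: F0=4 F1=3 F2=4; commitIndex=4

Answer: 4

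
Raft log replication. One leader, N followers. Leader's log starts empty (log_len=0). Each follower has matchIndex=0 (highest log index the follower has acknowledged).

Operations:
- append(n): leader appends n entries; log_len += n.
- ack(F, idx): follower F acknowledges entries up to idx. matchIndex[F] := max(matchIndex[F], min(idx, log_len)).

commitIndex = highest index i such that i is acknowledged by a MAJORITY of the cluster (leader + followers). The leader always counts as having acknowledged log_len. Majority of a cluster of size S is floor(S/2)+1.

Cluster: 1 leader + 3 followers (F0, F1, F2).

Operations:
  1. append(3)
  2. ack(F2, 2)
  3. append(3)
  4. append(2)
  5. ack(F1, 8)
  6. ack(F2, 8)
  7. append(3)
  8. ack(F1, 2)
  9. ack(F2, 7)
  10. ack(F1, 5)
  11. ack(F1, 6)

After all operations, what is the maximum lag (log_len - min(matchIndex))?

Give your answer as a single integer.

Answer: 11

Derivation:
Op 1: append 3 -> log_len=3
Op 2: F2 acks idx 2 -> match: F0=0 F1=0 F2=2; commitIndex=0
Op 3: append 3 -> log_len=6
Op 4: append 2 -> log_len=8
Op 5: F1 acks idx 8 -> match: F0=0 F1=8 F2=2; commitIndex=2
Op 6: F2 acks idx 8 -> match: F0=0 F1=8 F2=8; commitIndex=8
Op 7: append 3 -> log_len=11
Op 8: F1 acks idx 2 -> match: F0=0 F1=8 F2=8; commitIndex=8
Op 9: F2 acks idx 7 -> match: F0=0 F1=8 F2=8; commitIndex=8
Op 10: F1 acks idx 5 -> match: F0=0 F1=8 F2=8; commitIndex=8
Op 11: F1 acks idx 6 -> match: F0=0 F1=8 F2=8; commitIndex=8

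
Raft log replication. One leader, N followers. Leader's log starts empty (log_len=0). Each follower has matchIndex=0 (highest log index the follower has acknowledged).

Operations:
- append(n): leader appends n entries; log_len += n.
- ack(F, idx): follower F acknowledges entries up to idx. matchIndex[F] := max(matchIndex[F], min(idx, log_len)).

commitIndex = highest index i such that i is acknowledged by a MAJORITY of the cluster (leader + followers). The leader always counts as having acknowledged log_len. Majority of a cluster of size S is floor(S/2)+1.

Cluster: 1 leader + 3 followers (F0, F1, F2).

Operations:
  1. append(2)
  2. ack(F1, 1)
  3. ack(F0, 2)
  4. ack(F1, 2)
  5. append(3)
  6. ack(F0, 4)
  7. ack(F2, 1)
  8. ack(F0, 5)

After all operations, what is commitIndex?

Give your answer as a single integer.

Op 1: append 2 -> log_len=2
Op 2: F1 acks idx 1 -> match: F0=0 F1=1 F2=0; commitIndex=0
Op 3: F0 acks idx 2 -> match: F0=2 F1=1 F2=0; commitIndex=1
Op 4: F1 acks idx 2 -> match: F0=2 F1=2 F2=0; commitIndex=2
Op 5: append 3 -> log_len=5
Op 6: F0 acks idx 4 -> match: F0=4 F1=2 F2=0; commitIndex=2
Op 7: F2 acks idx 1 -> match: F0=4 F1=2 F2=1; commitIndex=2
Op 8: F0 acks idx 5 -> match: F0=5 F1=2 F2=1; commitIndex=2

Answer: 2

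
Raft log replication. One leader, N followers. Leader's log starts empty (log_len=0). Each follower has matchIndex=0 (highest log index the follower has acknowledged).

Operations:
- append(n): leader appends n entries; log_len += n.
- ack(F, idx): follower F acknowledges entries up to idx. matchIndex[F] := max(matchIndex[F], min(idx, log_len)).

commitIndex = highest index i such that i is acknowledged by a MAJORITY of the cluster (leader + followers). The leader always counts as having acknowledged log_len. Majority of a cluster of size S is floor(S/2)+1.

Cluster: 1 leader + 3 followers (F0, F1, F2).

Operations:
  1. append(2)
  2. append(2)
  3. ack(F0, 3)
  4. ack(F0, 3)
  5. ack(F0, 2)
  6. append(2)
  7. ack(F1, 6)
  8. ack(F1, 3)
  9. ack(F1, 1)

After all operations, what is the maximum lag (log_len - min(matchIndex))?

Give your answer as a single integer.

Op 1: append 2 -> log_len=2
Op 2: append 2 -> log_len=4
Op 3: F0 acks idx 3 -> match: F0=3 F1=0 F2=0; commitIndex=0
Op 4: F0 acks idx 3 -> match: F0=3 F1=0 F2=0; commitIndex=0
Op 5: F0 acks idx 2 -> match: F0=3 F1=0 F2=0; commitIndex=0
Op 6: append 2 -> log_len=6
Op 7: F1 acks idx 6 -> match: F0=3 F1=6 F2=0; commitIndex=3
Op 8: F1 acks idx 3 -> match: F0=3 F1=6 F2=0; commitIndex=3
Op 9: F1 acks idx 1 -> match: F0=3 F1=6 F2=0; commitIndex=3

Answer: 6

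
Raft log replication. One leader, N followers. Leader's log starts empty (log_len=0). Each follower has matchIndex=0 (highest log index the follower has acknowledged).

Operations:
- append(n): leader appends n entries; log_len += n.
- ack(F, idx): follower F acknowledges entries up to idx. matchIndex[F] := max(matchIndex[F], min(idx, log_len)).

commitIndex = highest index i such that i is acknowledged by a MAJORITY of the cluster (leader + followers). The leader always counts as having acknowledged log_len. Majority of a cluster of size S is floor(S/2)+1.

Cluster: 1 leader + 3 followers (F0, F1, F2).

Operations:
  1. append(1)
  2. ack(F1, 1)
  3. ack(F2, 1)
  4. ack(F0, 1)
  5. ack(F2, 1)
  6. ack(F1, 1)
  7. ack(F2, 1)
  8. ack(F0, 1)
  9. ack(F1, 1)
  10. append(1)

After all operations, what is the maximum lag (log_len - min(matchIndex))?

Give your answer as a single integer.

Answer: 1

Derivation:
Op 1: append 1 -> log_len=1
Op 2: F1 acks idx 1 -> match: F0=0 F1=1 F2=0; commitIndex=0
Op 3: F2 acks idx 1 -> match: F0=0 F1=1 F2=1; commitIndex=1
Op 4: F0 acks idx 1 -> match: F0=1 F1=1 F2=1; commitIndex=1
Op 5: F2 acks idx 1 -> match: F0=1 F1=1 F2=1; commitIndex=1
Op 6: F1 acks idx 1 -> match: F0=1 F1=1 F2=1; commitIndex=1
Op 7: F2 acks idx 1 -> match: F0=1 F1=1 F2=1; commitIndex=1
Op 8: F0 acks idx 1 -> match: F0=1 F1=1 F2=1; commitIndex=1
Op 9: F1 acks idx 1 -> match: F0=1 F1=1 F2=1; commitIndex=1
Op 10: append 1 -> log_len=2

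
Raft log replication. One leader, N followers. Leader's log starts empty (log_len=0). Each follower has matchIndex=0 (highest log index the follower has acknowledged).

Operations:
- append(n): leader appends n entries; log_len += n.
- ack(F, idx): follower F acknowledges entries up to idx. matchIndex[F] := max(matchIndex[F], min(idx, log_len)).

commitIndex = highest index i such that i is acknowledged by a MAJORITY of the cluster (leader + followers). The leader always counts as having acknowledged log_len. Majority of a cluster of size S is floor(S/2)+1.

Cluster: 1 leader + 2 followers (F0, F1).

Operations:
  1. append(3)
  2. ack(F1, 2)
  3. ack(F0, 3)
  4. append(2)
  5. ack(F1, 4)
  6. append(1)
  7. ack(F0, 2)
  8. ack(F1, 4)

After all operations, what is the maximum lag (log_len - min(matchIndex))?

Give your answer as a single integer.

Op 1: append 3 -> log_len=3
Op 2: F1 acks idx 2 -> match: F0=0 F1=2; commitIndex=2
Op 3: F0 acks idx 3 -> match: F0=3 F1=2; commitIndex=3
Op 4: append 2 -> log_len=5
Op 5: F1 acks idx 4 -> match: F0=3 F1=4; commitIndex=4
Op 6: append 1 -> log_len=6
Op 7: F0 acks idx 2 -> match: F0=3 F1=4; commitIndex=4
Op 8: F1 acks idx 4 -> match: F0=3 F1=4; commitIndex=4

Answer: 3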